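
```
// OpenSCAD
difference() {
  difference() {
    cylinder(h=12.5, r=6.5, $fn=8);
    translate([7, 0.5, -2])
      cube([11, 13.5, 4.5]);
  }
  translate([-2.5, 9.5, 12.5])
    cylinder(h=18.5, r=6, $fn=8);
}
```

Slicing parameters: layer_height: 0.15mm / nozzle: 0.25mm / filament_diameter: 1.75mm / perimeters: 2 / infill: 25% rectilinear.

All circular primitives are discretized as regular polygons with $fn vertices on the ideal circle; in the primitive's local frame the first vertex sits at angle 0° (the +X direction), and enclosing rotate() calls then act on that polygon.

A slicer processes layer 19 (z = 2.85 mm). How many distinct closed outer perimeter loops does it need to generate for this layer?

1

At z = 2.85 mm: the cylinder: section is a regular 8-gon, circumradius r=6.5; the cube at (7, 0.5) is absent (z outside [-2, 2.5]); After the difference (first − rest): none of the subtracted shapes is present at this height, so the r=6.5 cylinder is unchanged — 1 connected region; the cylinder at (-2.5, 9.5) does not reach this height (z outside [12.5, 31]); Subtracting the remaining from the first: none of the subtracted shapes is present at this height, so the result so far is unchanged — 1 connected region. The result has 1 disconnected region.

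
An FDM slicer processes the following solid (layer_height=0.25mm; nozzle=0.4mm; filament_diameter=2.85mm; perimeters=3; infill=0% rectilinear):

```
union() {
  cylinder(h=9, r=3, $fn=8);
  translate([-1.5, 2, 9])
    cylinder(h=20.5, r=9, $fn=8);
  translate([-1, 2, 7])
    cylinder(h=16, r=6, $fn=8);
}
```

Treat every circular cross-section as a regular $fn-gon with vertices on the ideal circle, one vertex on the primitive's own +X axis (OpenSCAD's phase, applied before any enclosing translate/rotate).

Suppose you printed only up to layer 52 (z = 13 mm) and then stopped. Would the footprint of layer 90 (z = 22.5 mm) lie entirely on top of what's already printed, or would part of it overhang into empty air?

entirely on top

Compare the two slices. At z = 13: the cylinder is absent (z outside [0, 9]); the r=9 cylinder at (-1.5, 2) gives a regular 8-gon of circumradius 9 (constant along its height) (area = (8/2)·9.000²·sin(360°/8) = 229.10 mm²); the cylinder at (-1, 2): section is a regular 8-gon, circumradius r=6 (area = (8/2)·6.000²·sin(360°/8) = 101.82 mm²); Taking the union: the r=6 cylinder at (-1, 2) lies entirely inside the r=9 cylinder at (-1.5, 2), so the union is just the r=9 cylinder at (-1.5, 2) — area = 229.10 mm². At z = 22.5: the cylinder is absent (z outside [0, 9]); the r=9 cylinder at (-1.5, 2) contributes a regular 8-gon of circumradius 9 (area = (8/2)·9.000²·sin(360°/8) = 229.10 mm²); the cylinder at (-1, 2): section is a regular 8-gon, circumradius r=6 (area = (8/2)·6.000²·sin(360°/8) = 101.82 mm²); Combining (union): the r=6 cylinder at (-1, 2) lies entirely inside the r=9 cylinder at (-1.5, 2), so the union is just the r=9 cylinder at (-1.5, 2) — area = 229.10 mm². Checking containment: the cross-section at z = 22.5 is a subset of the cross-section at z = 13.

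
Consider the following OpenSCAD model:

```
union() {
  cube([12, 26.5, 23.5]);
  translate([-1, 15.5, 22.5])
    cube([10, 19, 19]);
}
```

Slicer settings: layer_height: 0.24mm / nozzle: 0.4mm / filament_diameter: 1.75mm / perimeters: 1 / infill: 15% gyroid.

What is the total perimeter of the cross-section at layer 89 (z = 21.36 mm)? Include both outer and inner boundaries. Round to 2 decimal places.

At z = 21.36 mm: the 12×26.5 cube contributes its full rectangle (perimeter 77.00 mm); the cube at (-1, 15.5) does not reach this height (z outside [22.5, 41.5]); Merging all regions: only the 12×26.5 cube is present, so the union is just that shape — boundary = 77.00 mm. Overall, the cross-section is a single solid region. Total boundary length (outer) = 77.00 mm.

77.00 mm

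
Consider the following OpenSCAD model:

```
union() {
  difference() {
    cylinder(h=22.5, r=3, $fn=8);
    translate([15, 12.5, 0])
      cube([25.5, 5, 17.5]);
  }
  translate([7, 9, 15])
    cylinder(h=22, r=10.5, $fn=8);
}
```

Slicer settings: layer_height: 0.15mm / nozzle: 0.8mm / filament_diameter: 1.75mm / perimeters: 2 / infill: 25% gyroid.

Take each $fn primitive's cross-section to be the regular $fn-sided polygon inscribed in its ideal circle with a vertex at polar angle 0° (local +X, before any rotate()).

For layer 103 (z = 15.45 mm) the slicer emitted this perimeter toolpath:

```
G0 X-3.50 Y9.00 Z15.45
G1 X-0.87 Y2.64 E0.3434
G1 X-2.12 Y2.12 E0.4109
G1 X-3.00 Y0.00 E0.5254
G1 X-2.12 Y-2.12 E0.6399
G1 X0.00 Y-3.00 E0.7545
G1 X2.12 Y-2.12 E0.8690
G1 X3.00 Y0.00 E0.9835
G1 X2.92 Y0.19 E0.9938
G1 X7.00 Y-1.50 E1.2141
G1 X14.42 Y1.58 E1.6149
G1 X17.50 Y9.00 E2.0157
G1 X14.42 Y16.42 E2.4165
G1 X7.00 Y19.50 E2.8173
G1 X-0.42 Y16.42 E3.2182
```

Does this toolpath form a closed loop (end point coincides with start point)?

Start point (G0): (-3.50, 9.00). End point (last G1): the path does not return to the start — open.

no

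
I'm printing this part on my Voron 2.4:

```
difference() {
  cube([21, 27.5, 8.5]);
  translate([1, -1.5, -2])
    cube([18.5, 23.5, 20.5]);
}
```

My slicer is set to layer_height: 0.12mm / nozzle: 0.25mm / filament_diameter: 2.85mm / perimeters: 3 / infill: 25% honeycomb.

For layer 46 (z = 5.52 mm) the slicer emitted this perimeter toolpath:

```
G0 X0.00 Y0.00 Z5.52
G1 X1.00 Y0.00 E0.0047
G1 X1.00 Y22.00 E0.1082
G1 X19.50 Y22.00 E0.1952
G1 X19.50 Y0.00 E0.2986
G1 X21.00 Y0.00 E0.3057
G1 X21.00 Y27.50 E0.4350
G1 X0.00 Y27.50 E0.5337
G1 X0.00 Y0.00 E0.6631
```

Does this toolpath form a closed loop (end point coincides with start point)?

yes

Start point (G0): (0.00, 0.00). End point (last G1): the path returns to the start — closed.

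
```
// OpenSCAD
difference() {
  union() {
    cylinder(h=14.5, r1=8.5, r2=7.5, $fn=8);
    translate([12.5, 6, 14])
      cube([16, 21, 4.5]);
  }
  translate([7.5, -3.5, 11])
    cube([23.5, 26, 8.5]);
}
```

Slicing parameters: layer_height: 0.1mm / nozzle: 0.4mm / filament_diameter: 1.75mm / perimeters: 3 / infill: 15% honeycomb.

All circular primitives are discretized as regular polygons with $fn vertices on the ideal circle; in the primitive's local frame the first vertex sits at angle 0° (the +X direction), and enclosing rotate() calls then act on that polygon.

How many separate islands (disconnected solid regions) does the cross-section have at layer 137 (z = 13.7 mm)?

At z = 13.7 mm: the cone: at t=0.945 of its height the radius interpolates to r₁+(r₂−r₁)t = 7.555, giving a regular 8-gon of that circumradius; the cube at (12.5, 6) is absent (z outside [14, 18.5]); Merging all regions: only the cone is present, so the union is just that shape — 1 connected region; the cube at (7.5, -3.5) is present — its section is the full 23.5×26 rectangle; After the difference (first − rest): starting from the result so far, the 23.5×26 cube at (7.5, -3.5) partially overlaps it — only the 0.01 mm² overlap (of its 611.00 mm²) is removed, clipping the outline — 1 connected region. Overall, the cross-section is a single solid region. Island count = 1.

1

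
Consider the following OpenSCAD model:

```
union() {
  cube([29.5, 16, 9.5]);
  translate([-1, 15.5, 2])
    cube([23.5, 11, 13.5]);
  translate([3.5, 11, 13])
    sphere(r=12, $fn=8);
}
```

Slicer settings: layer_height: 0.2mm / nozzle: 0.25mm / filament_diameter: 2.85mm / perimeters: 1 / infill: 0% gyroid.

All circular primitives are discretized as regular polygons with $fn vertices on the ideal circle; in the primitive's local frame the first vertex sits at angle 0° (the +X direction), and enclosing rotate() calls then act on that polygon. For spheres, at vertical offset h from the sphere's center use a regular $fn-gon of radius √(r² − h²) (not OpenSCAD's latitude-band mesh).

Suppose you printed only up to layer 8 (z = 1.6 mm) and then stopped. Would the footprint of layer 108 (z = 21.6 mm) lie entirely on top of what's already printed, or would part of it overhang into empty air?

part overhangs

Compare the two slices. At z = 1.6: the cube (footprint 29.5×16) is included at this height (area 472.00 mm²); the cube at (-1, 15.5) is not intersected at this z (z outside [2, 15.5]); the r=12 sphere at (3.5, 11) slices to a regular 8-gon of circumradius 3.747 (√(r²−h²) with h=11.4 from center) (area = (8/2)·3.747²·sin(360°/8) = 39.71 mm²); Combining (union): the regions partially overlap — summed areas 511.71 mm² minus the doubly-counted overlap 39.56 mm² gives 472.15 mm² — area = 472.15 mm². At z = 21.6: the cube does not reach this height (z outside [0, 9.5]); the cube at (-1, 15.5) is absent (z outside [2, 15.5]); the sphere at (3.5, 11): section is a regular 8-gon, circumradius = √(r²−h²) = √(12²−8.6²) = 8.369 (area = (8/2)·8.369²·sin(360°/8) = 198.10 mm²); Taking the union: only the r=12 sphere at (3.5, 11) is present, so the union is just that shape — area = 198.10 mm². Checking containment: at z = 21.6 the cross-section extends beyond the z = 1.6 cross-section by about 67.51 mm².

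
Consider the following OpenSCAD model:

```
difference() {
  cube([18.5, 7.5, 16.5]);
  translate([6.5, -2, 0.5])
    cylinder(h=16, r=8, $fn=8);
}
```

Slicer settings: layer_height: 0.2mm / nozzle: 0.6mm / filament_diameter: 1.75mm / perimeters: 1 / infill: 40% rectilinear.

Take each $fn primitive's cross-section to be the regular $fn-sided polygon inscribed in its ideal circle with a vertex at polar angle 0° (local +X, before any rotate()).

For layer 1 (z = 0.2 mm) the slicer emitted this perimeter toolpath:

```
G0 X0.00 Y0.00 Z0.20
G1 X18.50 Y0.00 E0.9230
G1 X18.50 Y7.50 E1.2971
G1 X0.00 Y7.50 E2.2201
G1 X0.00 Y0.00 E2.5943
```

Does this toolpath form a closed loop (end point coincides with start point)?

yes

Start point (G0): (0.00, 0.00). End point (last G1): the path returns to the start — closed.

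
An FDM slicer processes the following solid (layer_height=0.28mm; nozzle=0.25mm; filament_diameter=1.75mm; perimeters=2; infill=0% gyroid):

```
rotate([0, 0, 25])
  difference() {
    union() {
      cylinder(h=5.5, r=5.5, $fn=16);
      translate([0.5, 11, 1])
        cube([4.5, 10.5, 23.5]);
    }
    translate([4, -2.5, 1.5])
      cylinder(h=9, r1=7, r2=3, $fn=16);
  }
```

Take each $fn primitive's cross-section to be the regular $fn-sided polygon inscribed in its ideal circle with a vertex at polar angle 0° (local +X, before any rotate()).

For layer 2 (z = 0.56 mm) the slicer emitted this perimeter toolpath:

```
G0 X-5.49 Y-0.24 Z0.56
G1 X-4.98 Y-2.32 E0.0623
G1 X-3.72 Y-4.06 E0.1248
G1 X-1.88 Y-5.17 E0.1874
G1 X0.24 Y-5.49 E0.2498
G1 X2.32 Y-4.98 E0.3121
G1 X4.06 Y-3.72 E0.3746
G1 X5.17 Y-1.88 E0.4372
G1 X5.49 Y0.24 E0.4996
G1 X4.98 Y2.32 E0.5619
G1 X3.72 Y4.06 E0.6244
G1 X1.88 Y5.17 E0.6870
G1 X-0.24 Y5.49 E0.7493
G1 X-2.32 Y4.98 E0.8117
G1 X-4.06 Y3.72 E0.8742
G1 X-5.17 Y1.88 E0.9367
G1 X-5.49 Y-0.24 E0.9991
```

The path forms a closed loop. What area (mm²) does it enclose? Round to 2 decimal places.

Apply the shoelace formula to the sequence of (X, Y) vertices; enclosed area = 92.58 mm².

92.58 mm²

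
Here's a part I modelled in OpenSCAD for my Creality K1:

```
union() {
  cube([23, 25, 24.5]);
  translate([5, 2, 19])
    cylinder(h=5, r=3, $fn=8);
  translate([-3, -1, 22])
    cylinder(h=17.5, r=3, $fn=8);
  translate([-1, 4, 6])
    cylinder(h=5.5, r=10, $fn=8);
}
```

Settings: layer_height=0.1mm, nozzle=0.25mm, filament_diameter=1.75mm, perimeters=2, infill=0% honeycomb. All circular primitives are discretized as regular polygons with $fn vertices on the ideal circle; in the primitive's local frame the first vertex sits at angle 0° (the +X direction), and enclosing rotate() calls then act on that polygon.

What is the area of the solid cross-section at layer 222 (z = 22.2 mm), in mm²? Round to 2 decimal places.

602.84 mm²

At z = 22.2 mm: the cube is present — its section is the full 23×25 rectangle (area 575.00 mm²); the cylinder at (5, 2): section is a regular 8-gon, circumradius r=3 (area = (8/2)·3.000²·sin(360°/8) = 25.46 mm²); the cylinder at (-3, -1): section is a regular 8-gon, circumradius r=3 (area = (8/2)·3.000²·sin(360°/8) = 25.46 mm²); the cylinder at (-1, 4) is absent (z outside [6, 11.5]); Combining (union): the regions partially overlap — summed areas 625.91 mm² minus the doubly-counted overlap 23.07 mm² gives 602.84 mm² — area = 602.84 mm². Overall, the cross-section has 2 separate islands. Net area = 602.84 mm².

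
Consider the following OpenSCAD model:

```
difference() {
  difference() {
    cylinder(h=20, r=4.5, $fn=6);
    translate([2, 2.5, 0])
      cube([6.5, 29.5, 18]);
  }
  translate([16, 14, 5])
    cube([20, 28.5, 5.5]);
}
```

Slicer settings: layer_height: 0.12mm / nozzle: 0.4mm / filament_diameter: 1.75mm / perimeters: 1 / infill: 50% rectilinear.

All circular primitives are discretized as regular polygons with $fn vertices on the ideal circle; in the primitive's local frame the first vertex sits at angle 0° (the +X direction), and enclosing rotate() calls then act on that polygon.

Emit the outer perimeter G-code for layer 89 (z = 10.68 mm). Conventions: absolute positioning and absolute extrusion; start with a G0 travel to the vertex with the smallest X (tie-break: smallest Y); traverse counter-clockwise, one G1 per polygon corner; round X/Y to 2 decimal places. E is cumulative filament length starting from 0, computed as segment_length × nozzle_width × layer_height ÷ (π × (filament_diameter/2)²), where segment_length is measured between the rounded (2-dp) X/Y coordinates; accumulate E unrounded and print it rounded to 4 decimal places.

G0 X-4.50 Y0.00 Z10.68
G1 X-2.25 Y-3.90 E0.0899
G1 X2.25 Y-3.90 E0.1797
G1 X4.50 Y0.00 E0.2695
G1 X3.06 Y2.50 E0.3271
G1 X2.00 Y2.50 E0.3482
G1 X2.00 Y3.90 E0.3762
G1 X-2.25 Y3.90 E0.4610
G1 X-4.50 Y0.00 E0.5508

At z = 10.68 mm: the r=4.5 cylinder gives a regular 6-gon of circumradius 4.5 (constant along its height); the cube at (2, 2.5) (footprint 6.5×29.5) is included at this height; Taking the first minus the rest: starting from the r=4.5 cylinder, the 6.5×29.5 cube at (2, 2.5) partially overlaps it — only the 0.91 mm² overlap (of its 191.75 mm²) is removed, clipping the outline — 1 connected region; the cube at (16, 14) is not intersected at this z (z outside [5, 10.5]); Taking the first minus the rest: none of the subtracted shapes is present at this height, so that combined region is unchanged — 1 connected region. The outline is a single polygon with 8 vertices. Extrusion per mm of travel: 0.4 × 0.12 / (π × 0.875²) = 0.019956. Accumulating E over each segment gives final E = 0.5508.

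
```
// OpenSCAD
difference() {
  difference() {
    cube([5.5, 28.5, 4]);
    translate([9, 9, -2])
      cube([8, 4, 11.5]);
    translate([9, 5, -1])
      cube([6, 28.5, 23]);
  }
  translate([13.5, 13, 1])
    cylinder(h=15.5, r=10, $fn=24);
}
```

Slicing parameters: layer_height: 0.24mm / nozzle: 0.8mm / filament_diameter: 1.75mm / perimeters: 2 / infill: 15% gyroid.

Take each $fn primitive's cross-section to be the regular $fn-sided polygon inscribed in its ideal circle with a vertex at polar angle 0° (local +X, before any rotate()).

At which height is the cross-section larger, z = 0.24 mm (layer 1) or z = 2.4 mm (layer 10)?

Layer 1 (z = 0.24): the cube is present — its section is the full 5.5×28.5 rectangle (area 156.75 mm²); the cube at (9, 9) is present — its section is the full 8×4 rectangle (area 32.00 mm²); the 6×28.5 cube at (9, 5) contributes its full rectangle (area 171.00 mm²); Subtracting the remaining from the first: starting from the 5.5×28.5 cube (156.75 mm²), the 8×4 cube at (9, 9) misses the remaining region (no effect); the 6×28.5 cube at (9, 5) misses the remaining region (no effect) — area = 156.75 mm²; the cylinder at (13.5, 13) is not intersected at this z (z outside [1, 16.5]); Subtracting the remaining from the first: none of the subtracted shapes is present at this height, so the result so far is unchanged — area = 156.75 mm². So its area = 156.75 mm². Layer 10 (z = 2.4): the cube is present — its section is the full 5.5×28.5 rectangle (area 156.75 mm²); the cube at (9, 9) is present — its section is the full 8×4 rectangle (area 32.00 mm²); the 6×28.5 cube at (9, 5) contributes its full rectangle (area 171.00 mm²); Taking the first minus the rest: starting from the 5.5×28.5 cube (156.75 mm²), the 8×4 cube at (9, 9) misses the remaining region (no effect); the 6×28.5 cube at (9, 5) misses the remaining region (no effect) — area = 156.75 mm²; the r=10 cylinder at (13.5, 13) gives a regular 24-gon of circumradius 10 (constant along its height) (area = (24/2)·10.000²·sin(360°/24) = 310.58 mm²); Taking the first minus the rest: starting from the result so far (156.75 mm²), the r=10 cylinder at (13.5, 13) partially overlaps it — only the 15.63 mm² overlap (of its 310.58 mm²) is removed, clipping the outline — area = 141.12 mm². So its area = 141.12 mm². Layer 1 is larger (156.75 vs 141.12 mm²).

layer 1 (z = 0.24 mm)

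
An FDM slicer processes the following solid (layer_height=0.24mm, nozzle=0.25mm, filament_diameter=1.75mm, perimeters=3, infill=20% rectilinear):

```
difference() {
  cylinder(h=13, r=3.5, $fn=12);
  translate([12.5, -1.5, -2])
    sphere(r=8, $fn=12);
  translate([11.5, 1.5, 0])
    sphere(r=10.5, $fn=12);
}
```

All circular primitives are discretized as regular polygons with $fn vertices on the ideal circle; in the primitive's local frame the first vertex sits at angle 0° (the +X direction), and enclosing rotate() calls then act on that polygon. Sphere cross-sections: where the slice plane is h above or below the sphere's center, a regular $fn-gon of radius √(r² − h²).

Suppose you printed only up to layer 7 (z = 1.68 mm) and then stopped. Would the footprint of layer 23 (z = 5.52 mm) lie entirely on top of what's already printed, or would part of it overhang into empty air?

Compare the two slices. At z = 1.68: the cylinder: section is a regular 12-gon, circumradius r=3.5 (area = (12/2)·3.500²·sin(360°/12) = 36.75 mm²); the sphere at (12.5, -1.5): section is a regular 12-gon, circumradius = √(r²−h²) = √(8²−3.68²) = 7.103 (area = (12/2)·7.103²·sin(360°/12) = 151.37 mm²); the sphere at (11.5, 1.5): section is a regular 12-gon, circumradius = √(r²−h²) = √(10.5²−1.68²) = 10.365 (area = (12/2)·10.365²·sin(360°/12) = 322.28 mm²); After the difference (first − rest): starting from the r=3.5 cylinder (36.75 mm²), the r=8 sphere at (12.5, -1.5) misses the remaining region (no effect); the r=10.5 sphere at (11.5, 1.5) partially overlaps it — only the 7.75 mm² overlap (of its 322.28 mm²) is removed, clipping the outline — area = 29.00 mm². At z = 5.52: the r=3.5 cylinder contributes a regular 12-gon of circumradius 3.5 (area = (12/2)·3.500²·sin(360°/12) = 36.75 mm²); the r=8 sphere at (12.5, -1.5) slices to a regular 12-gon of circumradius 2.729 (√(r²−h²) with h=7.52 from center) (area = (12/2)·2.729²·sin(360°/12) = 22.35 mm²); the r=10.5 sphere at (11.5, 1.5) slices to a regular 12-gon of circumradius 8.932 (√(r²−h²) with h=5.52 from center) (area = (12/2)·8.932²·sin(360°/12) = 239.34 mm²); After the difference (first − rest): starting from the r=3.5 cylinder (36.75 mm²), the r=8 sphere at (12.5, -1.5) misses the remaining region (no effect); the r=10.5 sphere at (11.5, 1.5) partially overlaps it — only the 1.23 mm² overlap (of its 239.34 mm²) is removed, clipping the outline — area = 35.52 mm². Checking containment: at z = 5.52 the cross-section extends beyond the z = 1.68 cross-section by about 6.52 mm².

part overhangs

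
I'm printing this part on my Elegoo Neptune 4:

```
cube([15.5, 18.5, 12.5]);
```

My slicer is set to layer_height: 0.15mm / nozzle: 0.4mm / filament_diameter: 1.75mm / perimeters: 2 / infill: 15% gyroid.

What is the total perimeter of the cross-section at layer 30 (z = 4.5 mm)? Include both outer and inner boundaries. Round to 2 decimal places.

68.00 mm

At z = 4.5 mm: the cube is present — its section is the full 15.5×18.5 rectangle (perimeter 68.00 mm). Overall, the cross-section is a single solid region. Total boundary length (outer) = 68.00 mm.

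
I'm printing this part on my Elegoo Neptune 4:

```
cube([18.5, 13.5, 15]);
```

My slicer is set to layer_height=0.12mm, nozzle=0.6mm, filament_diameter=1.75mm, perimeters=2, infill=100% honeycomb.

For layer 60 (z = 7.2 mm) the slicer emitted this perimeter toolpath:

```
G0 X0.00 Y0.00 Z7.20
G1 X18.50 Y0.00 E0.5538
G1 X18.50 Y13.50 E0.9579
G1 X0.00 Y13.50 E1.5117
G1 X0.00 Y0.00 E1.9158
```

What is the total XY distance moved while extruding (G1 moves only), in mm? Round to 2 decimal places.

64.00 mm

Sum the Euclidean lengths of each G1 segment: total = 64.00 mm.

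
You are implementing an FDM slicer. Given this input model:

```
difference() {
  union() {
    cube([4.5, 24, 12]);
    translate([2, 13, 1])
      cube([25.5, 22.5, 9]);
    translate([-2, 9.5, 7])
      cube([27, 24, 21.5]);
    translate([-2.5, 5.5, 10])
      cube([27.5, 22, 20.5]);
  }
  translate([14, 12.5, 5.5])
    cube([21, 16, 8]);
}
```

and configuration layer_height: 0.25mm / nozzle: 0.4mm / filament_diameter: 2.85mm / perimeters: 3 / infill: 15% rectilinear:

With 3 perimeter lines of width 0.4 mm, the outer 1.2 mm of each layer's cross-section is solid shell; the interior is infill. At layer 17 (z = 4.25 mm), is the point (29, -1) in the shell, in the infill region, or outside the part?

At z = 4.25 mm: the cube is present — its section is the full 4.5×24 rectangle; the 25.5×22.5 cube at (2, 13) contributes its full rectangle; the cube at (-2, 9.5) is not intersected at this z (z outside [7, 28.5]); the cube at (-2.5, 5.5) does not reach this height (z outside [10, 30.5]); Combining (union): the regions partially overlap (shared area 27.50 mm²), so overlapping operands fuse into one piece — 1 connected region; the cube at (14, 12.5) is not intersected at this z (z outside [5.5, 13.5]); Subtracting the remaining from the first: none of the subtracted shapes is present at this height, so that combined region is unchanged — 1 connected region. Overall, the cross-section is a single solid region. The nearest boundary edge runs (27.50, 35.50)→(27.50, 13.00); distance from the point to it = 14.08 mm. The point is not inside any of the regions above, so it lies outside the cross-section (14.08 mm from the nearest boundary).

outside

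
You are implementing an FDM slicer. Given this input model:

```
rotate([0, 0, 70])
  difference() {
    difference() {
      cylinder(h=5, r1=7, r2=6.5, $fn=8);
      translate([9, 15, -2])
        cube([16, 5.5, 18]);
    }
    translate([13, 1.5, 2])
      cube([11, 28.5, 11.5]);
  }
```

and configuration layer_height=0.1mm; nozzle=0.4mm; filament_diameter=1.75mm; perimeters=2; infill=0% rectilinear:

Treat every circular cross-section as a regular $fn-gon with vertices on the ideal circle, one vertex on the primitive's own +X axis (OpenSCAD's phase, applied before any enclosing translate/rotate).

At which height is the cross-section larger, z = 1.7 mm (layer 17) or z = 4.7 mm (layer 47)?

Layer 17 (z = 1.7): the cone contributes a regular 8-gon of circumradius 6.830 (interpolated between r1=7 and r2=6.5 at t=0.340) (area = (8/2)·6.830²·sin(360°/8) = 131.94 mm²); the cube at (9, 15) is present — its section is the full 16×5.5 rectangle (area 88.00 mm²); After the difference (first − rest): starting from the cone (131.94 mm²), the 16×5.5 cube at (9, 15) misses the remaining region (no effect) — area = 131.94 mm²; the cube at (13, 1.5) is absent (z outside [2, 13.5]); Subtracting the remaining from the first: none of the subtracted shapes is present at this height, so that combined region is unchanged — area = 131.94 mm²; (rotated 70° about Z; rotation is an isometry so areas/perimeters/island counts are preserved). So its area = 131.94 mm². Layer 47 (z = 4.7): the cone (r1=7→r2=6.5) has section circumradius 6.530 here — a regular 8-gon (area = (8/2)·6.530²·sin(360°/8) = 120.61 mm²); the cube at (9, 15) is present — its section is the full 16×5.5 rectangle (area 88.00 mm²); Subtracting the remaining from the first: starting from the cone (120.61 mm²), the 16×5.5 cube at (9, 15) misses the remaining region (no effect) — area = 120.61 mm²; the cube at (13, 1.5) (footprint 11×28.5) is included at this height (area 313.50 mm²); Subtracting the remaining from the first: starting from the result so far (120.61 mm²), the 11×28.5 cube at (13, 1.5) misses the remaining region (no effect) — area = 120.61 mm²; (whole slice rotated 70° about Z — lengths, areas and connectivity unchanged). So its area = 120.61 mm². Layer 17 is larger (131.94 vs 120.61 mm²).

layer 17 (z = 1.7 mm)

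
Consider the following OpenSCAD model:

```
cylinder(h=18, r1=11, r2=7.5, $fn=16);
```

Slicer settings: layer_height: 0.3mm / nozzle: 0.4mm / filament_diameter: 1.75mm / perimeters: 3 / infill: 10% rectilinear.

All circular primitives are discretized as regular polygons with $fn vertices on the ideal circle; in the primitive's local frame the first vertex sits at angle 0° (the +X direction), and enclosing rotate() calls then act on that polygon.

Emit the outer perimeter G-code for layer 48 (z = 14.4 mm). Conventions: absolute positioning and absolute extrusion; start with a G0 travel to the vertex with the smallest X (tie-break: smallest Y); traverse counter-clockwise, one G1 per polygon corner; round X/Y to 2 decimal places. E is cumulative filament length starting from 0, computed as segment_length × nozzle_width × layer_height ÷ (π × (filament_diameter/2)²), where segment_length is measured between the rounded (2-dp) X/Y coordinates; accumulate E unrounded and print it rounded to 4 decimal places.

At z = 14.4 mm: the cone (r1=11→r2=7.5) has section circumradius 8.200 here — a regular 16-gon. The outline is a single polygon with 16 vertices. Extrusion per mm of travel: 0.4 × 0.3 / (π × 0.875²) = 0.049890. Accumulating E over each segment gives final E = 2.5549.

G0 X-8.20 Y0.00 Z14.40
G1 X-7.58 Y-3.14 E0.1597
G1 X-5.80 Y-5.80 E0.3194
G1 X-3.14 Y-7.58 E0.4790
G1 X0.00 Y-8.20 E0.6387
G1 X3.14 Y-7.58 E0.7984
G1 X5.80 Y-5.80 E0.9581
G1 X7.58 Y-3.14 E1.1178
G1 X8.20 Y0.00 E1.2774
G1 X7.58 Y3.14 E1.4371
G1 X5.80 Y5.80 E1.5968
G1 X3.14 Y7.58 E1.7565
G1 X0.00 Y8.20 E1.9162
G1 X-3.14 Y7.58 E2.0758
G1 X-5.80 Y5.80 E2.2355
G1 X-7.58 Y3.14 E2.3952
G1 X-8.20 Y0.00 E2.5549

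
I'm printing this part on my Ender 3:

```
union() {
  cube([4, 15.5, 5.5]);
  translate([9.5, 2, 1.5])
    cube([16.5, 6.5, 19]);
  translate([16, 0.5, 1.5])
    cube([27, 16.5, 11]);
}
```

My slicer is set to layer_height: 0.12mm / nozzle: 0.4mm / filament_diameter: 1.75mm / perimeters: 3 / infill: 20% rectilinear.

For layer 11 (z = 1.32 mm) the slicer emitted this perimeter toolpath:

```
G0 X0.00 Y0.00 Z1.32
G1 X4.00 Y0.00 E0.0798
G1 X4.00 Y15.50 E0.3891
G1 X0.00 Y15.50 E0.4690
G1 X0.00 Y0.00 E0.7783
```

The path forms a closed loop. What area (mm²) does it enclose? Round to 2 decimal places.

Apply the shoelace formula to the sequence of (X, Y) vertices; enclosed area = 62.00 mm².

62.00 mm²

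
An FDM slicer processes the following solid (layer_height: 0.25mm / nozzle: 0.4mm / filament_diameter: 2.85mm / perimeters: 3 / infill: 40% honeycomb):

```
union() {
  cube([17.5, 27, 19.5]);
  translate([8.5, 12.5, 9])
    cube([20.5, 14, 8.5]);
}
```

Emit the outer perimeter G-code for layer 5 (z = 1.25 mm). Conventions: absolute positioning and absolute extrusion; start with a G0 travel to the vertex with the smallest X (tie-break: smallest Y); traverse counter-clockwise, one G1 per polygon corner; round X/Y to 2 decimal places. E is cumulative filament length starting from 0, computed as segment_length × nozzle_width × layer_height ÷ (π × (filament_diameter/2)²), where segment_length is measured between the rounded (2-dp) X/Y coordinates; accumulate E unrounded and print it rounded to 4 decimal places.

At z = 1.25 mm: the 17.5×27 cube contributes its full rectangle; the cube at (8.5, 12.5) is not intersected at this z (z outside [9, 17.5]); Combining (union): only the 17.5×27 cube is present, so the union is just that shape — 1 connected region. The outline is a single polygon with 4 vertices. Extrusion per mm of travel: 0.4 × 0.25 / (π × 1.425²) = 0.015675. Accumulating E over each segment gives final E = 1.3951.

G0 X0.00 Y0.00 Z1.25
G1 X17.50 Y0.00 E0.2743
G1 X17.50 Y27.00 E0.6976
G1 X0.00 Y27.00 E0.9719
G1 X0.00 Y0.00 E1.3951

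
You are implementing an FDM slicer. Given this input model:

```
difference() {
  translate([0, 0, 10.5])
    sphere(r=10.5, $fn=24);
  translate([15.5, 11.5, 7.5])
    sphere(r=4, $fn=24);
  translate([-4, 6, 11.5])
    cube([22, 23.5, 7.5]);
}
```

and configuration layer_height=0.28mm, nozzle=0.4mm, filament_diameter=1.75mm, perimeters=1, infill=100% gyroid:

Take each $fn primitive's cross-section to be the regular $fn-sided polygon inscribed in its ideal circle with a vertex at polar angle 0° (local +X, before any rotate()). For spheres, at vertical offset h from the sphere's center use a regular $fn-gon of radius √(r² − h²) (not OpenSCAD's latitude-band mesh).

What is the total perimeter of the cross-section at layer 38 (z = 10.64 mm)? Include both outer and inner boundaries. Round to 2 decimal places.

65.78 mm

At z = 10.64 mm: the sphere: section is a regular 24-gon, circumradius = √(r²−h²) = √(10.5²−0.14²) = 10.499 (perimeter = 2·24·10.499·sin(180°/24) = 65.78 mm); the r=4 sphere at (15.5, 11.5) slices to a regular 24-gon of circumradius 2.478 (√(r²−h²) with h=3.14 from center) (perimeter = 2·24·2.478·sin(180°/24) = 15.53 mm); the cube at (-4, 6) does not reach this height (z outside [11.5, 19]); Subtracting the remaining from the first: starting from the r=10.5 sphere, the r=4 sphere at (15.5, 11.5) misses the remaining region (no effect) — boundary = 65.78 mm. Overall, the cross-section is a single solid region. Total boundary length (outer) = 65.78 mm.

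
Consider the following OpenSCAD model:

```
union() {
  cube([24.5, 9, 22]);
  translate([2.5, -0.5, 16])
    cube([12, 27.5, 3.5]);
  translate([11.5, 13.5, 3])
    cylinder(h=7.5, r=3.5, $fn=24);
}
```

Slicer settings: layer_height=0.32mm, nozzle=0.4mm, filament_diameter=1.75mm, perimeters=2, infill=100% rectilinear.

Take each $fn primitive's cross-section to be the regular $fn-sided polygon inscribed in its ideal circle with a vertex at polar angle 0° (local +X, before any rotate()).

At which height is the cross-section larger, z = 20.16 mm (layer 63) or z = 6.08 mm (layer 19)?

layer 19 (z = 6.08 mm)

Layer 63 (z = 20.16): the 24.5×9 cube contributes its full rectangle (area 220.50 mm²); the cube at (2.5, -0.5) is not intersected at this z (z outside [16, 19.5]); the cylinder at (11.5, 13.5) does not reach this height (z outside [3, 10.5]); Merging all regions: only the 24.5×9 cube is present, so the union is just that shape — area = 220.50 mm². So its area = 220.50 mm². Layer 19 (z = 6.08): the 24.5×9 cube contributes its full rectangle (area 220.50 mm²); the cube at (2.5, -0.5) is not intersected at this z (z outside [16, 19.5]); the r=3.5 cylinder at (11.5, 13.5) gives a regular 24-gon of circumradius 3.5 (constant along its height) (area = (24/2)·3.500²·sin(360°/24) = 38.05 mm²); Combining (union): the 2 present regions are separate (no shared area or edge), so areas and boundary lengths simply add and each stays a separate island — area = 258.55 mm². So its area = 258.55 mm². Layer 19 is larger (258.55 vs 220.50 mm²).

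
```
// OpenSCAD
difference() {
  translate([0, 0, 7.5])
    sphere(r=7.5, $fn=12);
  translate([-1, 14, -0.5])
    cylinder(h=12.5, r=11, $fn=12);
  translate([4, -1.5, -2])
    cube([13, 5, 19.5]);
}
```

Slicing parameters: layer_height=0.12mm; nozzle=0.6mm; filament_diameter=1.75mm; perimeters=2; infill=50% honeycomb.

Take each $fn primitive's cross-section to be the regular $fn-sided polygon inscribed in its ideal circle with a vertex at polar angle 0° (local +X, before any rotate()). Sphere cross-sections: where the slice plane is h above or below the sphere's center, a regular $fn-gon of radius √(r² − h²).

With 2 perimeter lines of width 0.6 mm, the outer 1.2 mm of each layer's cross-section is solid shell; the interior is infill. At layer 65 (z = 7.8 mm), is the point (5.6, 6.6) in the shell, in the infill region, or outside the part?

outside

At z = 7.8 mm: the r=7.5 sphere slices to a regular 12-gon of circumradius 7.494 (√(r²−h²) with h=0.3 from center); the r=11 cylinder at (-1, 14) contributes a regular 12-gon of circumradius 11; the 13×5 cube at (4, -1.5) contributes its full rectangle; After the difference (first − rest): starting from the r=7.5 sphere, the r=11 cylinder at (-1, 14) partially overlaps it — only the 30.59 mm² overlap (of its 363.00 mm²) is removed, clipping the outline; the 13×5 cube at (4, -1.5) partially overlaps it — only the 15.53 mm² overlap (of its 65.00 mm²) is removed, clipping the outline — 1 connected region. Overall, the cross-section is a single solid region. The nearest boundary edge runs (4.50, 4.47)→(5.13, 5.11); distance from the point to it = 1.57 mm. The point is not inside any of the regions above, so it lies outside the cross-section (1.57 mm from the nearest boundary).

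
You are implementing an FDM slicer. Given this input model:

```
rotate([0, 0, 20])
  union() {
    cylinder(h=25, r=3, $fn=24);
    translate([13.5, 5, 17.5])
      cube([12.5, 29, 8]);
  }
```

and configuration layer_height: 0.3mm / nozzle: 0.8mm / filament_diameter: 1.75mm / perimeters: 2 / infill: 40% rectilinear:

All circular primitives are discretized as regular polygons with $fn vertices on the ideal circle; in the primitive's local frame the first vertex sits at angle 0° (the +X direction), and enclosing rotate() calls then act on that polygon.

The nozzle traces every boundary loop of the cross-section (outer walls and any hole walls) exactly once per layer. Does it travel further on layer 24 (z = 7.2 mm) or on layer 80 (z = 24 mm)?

Layer 24 (z = 7.2): the r=3 cylinder gives a regular 24-gon of circumradius 3 (constant along its height) (perimeter = 2·24·3.000·sin(180°/24) = 18.80 mm); the cube at (13.5, 5) does not reach this height (z outside [17.5, 25.5]); Taking the union: only the r=3 cylinder is present, so the union is just that shape — boundary = 18.80 mm; (whole slice rotated 20° about Z — lengths, areas and connectivity unchanged). So its perimeter = 18.80 mm. Layer 80 (z = 24): the cylinder: section is a regular 24-gon, circumradius r=3 (perimeter = 2·24·3.000·sin(180°/24) = 18.80 mm); the cube at (13.5, 5) is present — its section is the full 12.5×29 rectangle (perimeter 83.00 mm); Taking the union: the 2 present regions are separate (no shared area or edge), so areas and boundary lengths simply add and each stays a separate island — boundary = 101.80 mm; (whole slice rotated 20° about Z — lengths, areas and connectivity unchanged). So its perimeter = 101.80 mm. Layer 80 is larger (101.80 vs 18.80 mm).

layer 80 (z = 24 mm)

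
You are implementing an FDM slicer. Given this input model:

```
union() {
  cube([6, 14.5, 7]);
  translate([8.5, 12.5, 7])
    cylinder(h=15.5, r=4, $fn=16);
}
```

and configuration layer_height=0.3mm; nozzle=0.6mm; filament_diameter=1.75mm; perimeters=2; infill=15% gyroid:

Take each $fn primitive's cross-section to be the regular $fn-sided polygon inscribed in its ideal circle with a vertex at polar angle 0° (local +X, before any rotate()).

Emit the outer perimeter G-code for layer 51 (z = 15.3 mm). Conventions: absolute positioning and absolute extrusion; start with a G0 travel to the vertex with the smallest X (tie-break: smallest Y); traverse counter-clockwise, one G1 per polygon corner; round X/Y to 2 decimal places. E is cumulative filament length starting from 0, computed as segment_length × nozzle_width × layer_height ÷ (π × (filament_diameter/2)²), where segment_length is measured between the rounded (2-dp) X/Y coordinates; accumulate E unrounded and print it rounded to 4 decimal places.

At z = 15.3 mm: the cube is absent (z outside [0, 7]); the r=4 cylinder at (8.5, 12.5) gives a regular 16-gon of circumradius 4 (constant along its height); Combining (union): only the r=4 cylinder at (8.5, 12.5) is present, so the union is just that shape — 1 connected region. The outline is a single polygon with 16 vertices. Extrusion per mm of travel: 0.6 × 0.3 / (π × 0.875²) = 0.074835. Accumulating E over each segment gives final E = 1.8699.

G0 X4.50 Y12.50 Z15.30
G1 X4.80 Y10.97 E0.1167
G1 X5.67 Y9.67 E0.2337
G1 X6.97 Y8.80 E0.3508
G1 X8.50 Y8.50 E0.4675
G1 X10.03 Y8.80 E0.5842
G1 X11.33 Y9.67 E0.7012
G1 X12.20 Y10.97 E0.8183
G1 X12.50 Y12.50 E0.9350
G1 X12.20 Y14.03 E1.0516
G1 X11.33 Y15.33 E1.1687
G1 X10.03 Y16.20 E1.2858
G1 X8.50 Y16.50 E1.4024
G1 X6.97 Y16.20 E1.5191
G1 X5.67 Y15.33 E1.6362
G1 X4.80 Y14.03 E1.7532
G1 X4.50 Y12.50 E1.8699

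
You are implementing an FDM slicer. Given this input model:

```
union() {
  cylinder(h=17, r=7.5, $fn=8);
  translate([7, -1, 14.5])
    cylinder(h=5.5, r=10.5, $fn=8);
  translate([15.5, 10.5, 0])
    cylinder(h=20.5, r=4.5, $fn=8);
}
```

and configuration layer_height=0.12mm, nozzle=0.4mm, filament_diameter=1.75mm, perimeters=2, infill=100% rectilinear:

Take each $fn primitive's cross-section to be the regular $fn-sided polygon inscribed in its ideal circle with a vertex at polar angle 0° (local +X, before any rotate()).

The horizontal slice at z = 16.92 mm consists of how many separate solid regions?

2

At z = 16.92 mm: the cylinder: section is a regular 8-gon, circumradius r=7.5; the r=10.5 cylinder at (7, -1) gives a regular 8-gon of circumradius 10.5 (constant along its height); the r=4.5 cylinder at (15.5, 10.5) gives a regular 8-gon of circumradius 4.5 (constant along its height); Merging all regions: the regions partially overlap (shared area 107.50 mm²), so overlapping operands fuse into one piece — 2 connected regions. The result has 2 disconnected regions.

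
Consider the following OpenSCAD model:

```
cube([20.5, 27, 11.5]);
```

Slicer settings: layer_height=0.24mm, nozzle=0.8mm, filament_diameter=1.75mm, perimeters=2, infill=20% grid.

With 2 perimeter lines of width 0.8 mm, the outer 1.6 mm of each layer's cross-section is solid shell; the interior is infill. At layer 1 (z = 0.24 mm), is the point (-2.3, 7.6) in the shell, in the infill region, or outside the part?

outside

At z = 0.24 mm: the 20.5×27 cube contributes its full rectangle. Overall, the cross-section is a single solid region. The nearest boundary edge runs (0.00, 27.00)→(0.00, 0.00); distance from the point to it = 2.30 mm. The point is not inside any of the regions above, so it lies outside the cross-section (2.30 mm from the nearest boundary).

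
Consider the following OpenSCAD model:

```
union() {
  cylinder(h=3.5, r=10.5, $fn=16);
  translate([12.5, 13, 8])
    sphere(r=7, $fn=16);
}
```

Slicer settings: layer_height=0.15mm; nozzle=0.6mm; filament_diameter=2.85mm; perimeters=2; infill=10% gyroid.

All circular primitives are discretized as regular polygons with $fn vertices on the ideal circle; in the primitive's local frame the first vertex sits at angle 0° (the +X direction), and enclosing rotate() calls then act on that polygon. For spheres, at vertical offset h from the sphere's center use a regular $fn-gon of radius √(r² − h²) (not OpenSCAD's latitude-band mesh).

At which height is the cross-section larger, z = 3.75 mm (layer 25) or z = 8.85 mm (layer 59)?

layer 59 (z = 8.85 mm)

Layer 25 (z = 3.75): the cylinder is absent (z outside [0, 3.5]); the r=7 sphere at (12.5, 13) slices to a regular 16-gon of circumradius 5.562 (√(r²−h²) with h=4.25 from center) (area = (16/2)·5.562²·sin(360°/16) = 94.71 mm²); Combining (union): only the r=7 sphere at (12.5, 13) is present, so the union is just that shape — area = 94.71 mm². So its area = 94.71 mm². Layer 59 (z = 8.85): the cylinder is absent (z outside [0, 3.5]); the sphere at (12.5, 13): section is a regular 16-gon, circumradius = √(r²−h²) = √(7²−0.85²) = 6.948 (area = (16/2)·6.948²·sin(360°/16) = 147.80 mm²); Taking the union: only the r=7 sphere at (12.5, 13) is present, so the union is just that shape — area = 147.80 mm². So its area = 147.80 mm². Layer 59 is larger (147.80 vs 94.71 mm²).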